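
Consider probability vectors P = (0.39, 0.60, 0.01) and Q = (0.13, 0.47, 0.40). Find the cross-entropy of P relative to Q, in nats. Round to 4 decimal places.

H(P,Q) = −Σ p·ln q.
  −0.39·ln(0.13) = 0.79569
  −0.60·ln(0.47) = 0.45301
  −0.01·ln(0.40) = 0.00916
H(P,Q) = 1.2579 nats.

1.2579 nats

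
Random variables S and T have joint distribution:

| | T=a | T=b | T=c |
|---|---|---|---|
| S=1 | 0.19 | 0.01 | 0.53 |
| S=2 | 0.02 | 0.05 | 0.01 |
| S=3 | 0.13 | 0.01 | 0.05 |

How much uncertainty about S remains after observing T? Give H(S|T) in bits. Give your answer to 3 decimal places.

0.821 bits

Chain rule: H(S|T) = H(S,T) − H(T).
Marginals: p(S) = (0.7300, 0.0800, 0.1900), p(T) = (0.3400, 0.0700, 0.5900).
H(S,T) = 2.0677 bits; H(T) = 1.2468 bits.
H(S|T) = 2.0677 − 1.2468 = 0.821 bits.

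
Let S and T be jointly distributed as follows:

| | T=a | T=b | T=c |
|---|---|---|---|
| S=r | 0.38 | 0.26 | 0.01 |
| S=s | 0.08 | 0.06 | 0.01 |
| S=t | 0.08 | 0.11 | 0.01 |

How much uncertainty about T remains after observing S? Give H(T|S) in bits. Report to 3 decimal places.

Marginals: p(S) = (0.6500, 0.1500, 0.2000), p(T) = (0.5400, 0.4300, 0.0300).
H(T|S) = Σ p(S) · H(T|S=·).
  S=r: p=0.6500, H(T|S=r) = 1.0742
  S=s: p=0.1500, H(T|S=s) = 1.2729
  S=t: p=0.2000, H(T|S=t) = 1.2192
Weighted sum = 1.133 bits.

1.133 bits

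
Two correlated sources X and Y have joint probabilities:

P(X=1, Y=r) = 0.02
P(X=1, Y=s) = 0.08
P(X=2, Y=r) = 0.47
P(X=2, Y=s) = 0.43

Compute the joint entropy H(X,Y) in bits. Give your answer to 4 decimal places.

H(X,Y) = −Σ p(x,y)·log₂ p(x,y) over all 4 cells.
  cell (1,r): −0.02·log₂0.02 = 0.11288
  cell (1,s): −0.08·log₂0.08 = 0.29151
  cell (2,r): −0.47·log₂0.47 = 0.51196
  cell (2,s): −0.43·log₂0.43 = 0.52356
Sum = 1.4399 bits.

1.4399 bits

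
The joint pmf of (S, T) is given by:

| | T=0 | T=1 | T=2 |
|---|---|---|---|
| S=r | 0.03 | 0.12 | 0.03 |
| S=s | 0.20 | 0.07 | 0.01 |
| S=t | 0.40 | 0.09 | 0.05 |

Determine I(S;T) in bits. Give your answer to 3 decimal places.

Marginals: p(S) = (0.1800, 0.2800, 0.5400), p(T) = (0.6300, 0.2800, 0.0900).
I(S;T) = H(S) + H(T) − H(S,T).
H(S) = 1.4396, H(T) = 1.2468, H(S,T) = 2.5275.
I(S;T) = 1.4396 + 1.2468 − 2.5275 = 0.159 bits.

0.159 bits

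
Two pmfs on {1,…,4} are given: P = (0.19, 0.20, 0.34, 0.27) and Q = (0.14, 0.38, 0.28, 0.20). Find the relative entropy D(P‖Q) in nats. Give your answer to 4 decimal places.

D(P‖Q) = Σ p·ln(p/q).
  0.19·ln(0.19/0.14) = 0.05802
  0.20·ln(0.20/0.38) = -0.12837
  0.34·ln(0.34/0.28) = 0.06601
  0.27·ln(0.27/0.20) = 0.08103
D(P‖Q) = 0.0767 nats.

0.0767 nats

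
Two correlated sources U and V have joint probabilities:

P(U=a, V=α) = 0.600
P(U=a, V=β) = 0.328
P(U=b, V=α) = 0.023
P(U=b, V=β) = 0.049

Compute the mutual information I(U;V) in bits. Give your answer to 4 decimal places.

0.0212 bits

Marginals: p(U) = (0.9280, 0.0720), p(V) = (0.6230, 0.3770).
I(U;V) = Σ p(x,y)·log₂[p(x,y)/(p(x)p(y))].
  (a,α): 0.600·log₂(1.0378) = 0.03212
  (a,β): 0.328·log₂(0.9375) = -0.03053
  (b,α): 0.023·log₂(0.5128) = -0.02216
  (b,β): 0.049·log₂(1.8052) = 0.04176
Sum = 0.0212 bits.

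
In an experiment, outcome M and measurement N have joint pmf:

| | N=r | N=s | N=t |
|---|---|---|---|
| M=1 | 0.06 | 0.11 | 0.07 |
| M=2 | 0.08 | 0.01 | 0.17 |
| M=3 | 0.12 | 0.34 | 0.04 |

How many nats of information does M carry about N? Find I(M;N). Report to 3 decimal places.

Marginals: p(M) = (0.2400, 0.2600, 0.5000), p(N) = (0.2600, 0.4600, 0.2800).
I(M;N) = Σ p(x,y)·ln[p(x,y)/(p(x)p(y))].
  (1,r): 0.06·ln(0.9615) = -0.0024
  (1,s): 0.11·ln(0.9964) = -0.0004
  (1,t): 0.07·ln(1.0417) = 0.0029
  (2,r): 0.08·ln(1.1834) = 0.0135
  (2,s): 0.01·ln(0.0836) = -0.0248
  (2,t): 0.17·ln(2.3352) = 0.1442
  (3,r): 0.12·ln(0.9231) = -0.0096
  (3,s): 0.34·ln(1.4783) = 0.1329
  (3,t): 0.04·ln(0.2857) = -0.0501
Sum = 0.206 nats.

0.206 nats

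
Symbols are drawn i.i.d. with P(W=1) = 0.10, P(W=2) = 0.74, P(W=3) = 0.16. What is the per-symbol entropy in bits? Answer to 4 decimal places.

H(W) = −Σ p·log₂ p.
  −(0.10)·log₂(0.10) = 0.33219
  −(0.74)·log₂(0.74) = 0.32146
  −(0.16)·log₂(0.16) = 0.42302
Sum: 0.33219 + 0.32146 + 0.42302 = 1.0767 bits.

1.0767 bits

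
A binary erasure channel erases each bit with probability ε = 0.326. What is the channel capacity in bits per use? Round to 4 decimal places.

Binary erasure channel: capacity C = 1 − ε.
C = 1 − 0.326 = 0.6740 bits per channel use.

0.6740 bits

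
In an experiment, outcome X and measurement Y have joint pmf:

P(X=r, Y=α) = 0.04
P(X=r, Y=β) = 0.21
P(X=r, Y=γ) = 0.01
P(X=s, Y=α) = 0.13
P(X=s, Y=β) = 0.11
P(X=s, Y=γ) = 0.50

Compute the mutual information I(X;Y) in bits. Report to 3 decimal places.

0.325 bits

Marginals: p(X) = (0.2600, 0.7400), p(Y) = (0.1700, 0.3200, 0.5100).
I(X;Y) = Σ p(x,y)·log₂[p(x,y)/(p(x)p(y))].
  (r,α): 0.04·log₂(0.9050) = -0.0058
  (r,β): 0.21·log₂(2.5240) = 0.2805
  (r,γ): 0.01·log₂(0.0754) = -0.0373
  (s,α): 0.13·log₂(1.0334) = 0.0062
  (s,β): 0.11·log₂(0.4645) = -0.1217
  (s,γ): 0.50·log₂(1.3249) = 0.2029
Sum = 0.325 bits.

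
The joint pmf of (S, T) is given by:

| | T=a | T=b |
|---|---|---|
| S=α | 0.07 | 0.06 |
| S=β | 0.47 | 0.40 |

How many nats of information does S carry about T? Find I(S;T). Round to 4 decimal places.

0.0000 nats

Marginals: p(S) = (0.1300, 0.8700), p(T) = (0.5400, 0.4600).
I(S;T) = H(S) + H(T) − H(S,T).
H(S) = 0.3864, H(T) = 0.6899, H(S,T) = 1.0763.
I(S;T) = 0.3864 + 0.6899 − 1.0763 = 0.0000 nats.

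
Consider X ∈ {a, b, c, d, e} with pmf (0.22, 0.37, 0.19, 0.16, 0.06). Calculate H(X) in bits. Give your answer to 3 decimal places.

H(X) = −Σ p·log₂ p.
  −(0.22)·log₂(0.22) = 0.4806
  −(0.37)·log₂(0.37) = 0.5307
  −(0.19)·log₂(0.19) = 0.4552
  −(0.16)·log₂(0.16) = 0.4230
  −(0.06)·log₂(0.06) = 0.2435
Sum: 0.4806 + 0.5307 + 0.4552 + 0.4230 + 0.2435 = 2.133 bits.

2.133 bits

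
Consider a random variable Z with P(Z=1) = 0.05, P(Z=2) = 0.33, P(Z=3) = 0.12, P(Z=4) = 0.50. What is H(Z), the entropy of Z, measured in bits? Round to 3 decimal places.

H(Z) = −Σ p·log₂ p.
  −(0.05)·log₂(0.05) = 0.2161
  −(0.33)·log₂(0.33) = 0.5278
  −(0.12)·log₂(0.12) = 0.3671
  −(0.50)·log₂(0.50) = 0.5000
Sum: 0.2161 + 0.5278 + 0.3671 + 0.5000 = 1.611 bits.

1.611 bits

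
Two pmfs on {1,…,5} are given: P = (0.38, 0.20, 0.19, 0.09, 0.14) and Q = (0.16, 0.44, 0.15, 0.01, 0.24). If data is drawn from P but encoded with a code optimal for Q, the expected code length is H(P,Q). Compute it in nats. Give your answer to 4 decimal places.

H(P,Q) = −Σ p·ln q.
  −0.38·ln(0.16) = 0.69638
  −0.20·ln(0.44) = 0.16420
  −0.19·ln(0.15) = 0.36045
  −0.09·ln(0.01) = 0.41447
  −0.14·ln(0.24) = 0.19980
H(P,Q) = 1.8353 nats.

1.8353 nats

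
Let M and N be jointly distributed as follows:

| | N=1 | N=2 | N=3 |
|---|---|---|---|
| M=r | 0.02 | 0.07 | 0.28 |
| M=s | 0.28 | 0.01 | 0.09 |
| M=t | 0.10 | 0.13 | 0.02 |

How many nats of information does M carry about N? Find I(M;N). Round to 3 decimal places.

0.330 nats

Marginals: p(M) = (0.3700, 0.3800, 0.2500), p(N) = (0.4000, 0.2100, 0.3900).
I(M;N) = H(M) + H(N) − H(M,N).
H(M) = 1.0821, H(N) = 1.0615, H(M,N) = 1.8137.
I(M;N) = 1.0821 + 1.0615 − 1.8137 = 0.330 nats.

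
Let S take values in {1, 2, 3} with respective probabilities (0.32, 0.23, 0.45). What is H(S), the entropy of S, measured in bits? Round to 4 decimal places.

H(S) = −Σ p·log₂ p.
  −(0.32)·log₂(0.32) = 0.52603
  −(0.23)·log₂(0.23) = 0.48767
  −(0.45)·log₂(0.45) = 0.51840
Sum: 0.52603 + 0.48767 + 0.51840 = 1.5321 bits.

1.5321 bits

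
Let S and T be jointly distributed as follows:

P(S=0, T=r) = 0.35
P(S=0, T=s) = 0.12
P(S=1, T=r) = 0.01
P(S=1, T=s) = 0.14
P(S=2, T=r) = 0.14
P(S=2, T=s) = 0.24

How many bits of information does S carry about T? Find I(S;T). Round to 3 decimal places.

Marginals: p(S) = (0.4700, 0.1500, 0.3800), p(T) = (0.5000, 0.5000).
I(S;T) = H(S) + H(T) − H(S,T).
H(S) = 1.4530, H(T) = 1.0000, H(S,T) = 2.2520.
I(S;T) = 1.4530 + 1.0000 − 2.2520 = 0.201 bits.

0.201 bits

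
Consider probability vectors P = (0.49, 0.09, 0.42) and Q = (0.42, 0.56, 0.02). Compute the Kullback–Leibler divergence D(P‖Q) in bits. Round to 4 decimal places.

D(P‖Q) = Σ p·log₂(p/q).
  0.49·log₂(0.49/0.42) = 0.10897
  0.09·log₂(0.09/0.56) = -0.23737
  0.42·log₂(0.42/0.02) = 1.84477
D(P‖Q) = 1.7164 bits.

1.7164 bits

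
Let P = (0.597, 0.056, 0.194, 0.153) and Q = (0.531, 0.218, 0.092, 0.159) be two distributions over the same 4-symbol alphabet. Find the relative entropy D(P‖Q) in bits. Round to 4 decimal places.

D(P‖Q) = Σ p·log₂(p/q).
  0.597·log₂(0.597/0.531) = 0.10090
  0.056·log₂(0.056/0.218) = -0.10981
  0.194·log₂(0.194/0.092) = 0.20881
  0.153·log₂(0.153/0.159) = -0.00849
D(P‖Q) = 0.1914 bits.

0.1914 bits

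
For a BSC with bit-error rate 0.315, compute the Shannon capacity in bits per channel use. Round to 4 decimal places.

Binary symmetric channel: C = 1 − h₂(ε) where h₂ is the binary entropy function.
h₂(0.315) = −0.315·log₂0.315 − 0.685·log₂0.685 = 0.8989.
C = 1 − 0.8989 = 0.1011 bits per channel use.

0.1011 bits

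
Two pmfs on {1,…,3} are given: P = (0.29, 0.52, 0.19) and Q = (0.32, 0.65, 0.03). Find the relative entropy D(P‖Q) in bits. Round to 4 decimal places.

0.2974 bits

D(P‖Q) = Σ p·log₂(p/q).
  0.29·log₂(0.29/0.32) = -0.04119
  0.52·log₂(0.52/0.65) = -0.16740
  0.19·log₂(0.19/0.03) = 0.50596
D(P‖Q) = 0.2974 bits.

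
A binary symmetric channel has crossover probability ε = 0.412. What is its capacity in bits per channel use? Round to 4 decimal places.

Binary symmetric channel: C = 1 − h₂(ε) where h₂ is the binary entropy function.
h₂(0.412) = −0.412·log₂0.412 − 0.588·log₂0.588 = 0.9775.
C = 1 − 0.9775 = 0.0225 bits per channel use.

0.0225 bits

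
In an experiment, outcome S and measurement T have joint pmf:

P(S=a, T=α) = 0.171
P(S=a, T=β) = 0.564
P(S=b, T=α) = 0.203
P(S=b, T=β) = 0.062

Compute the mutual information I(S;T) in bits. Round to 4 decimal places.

0.1705 bits

Marginals: p(S) = (0.7350, 0.2650), p(T) = (0.3740, 0.6260).
I(S;T) = Σ p(x,y)·log₂[p(x,y)/(p(x)p(y))].
  (a,α): 0.171·log₂(0.6221) = -0.11711
  (a,β): 0.564·log₂(1.2258) = 0.16566
  (b,α): 0.203·log₂(2.0482) = 0.20998
  (b,β): 0.062·log₂(0.3737) = -0.08803
Sum = 0.1705 bits.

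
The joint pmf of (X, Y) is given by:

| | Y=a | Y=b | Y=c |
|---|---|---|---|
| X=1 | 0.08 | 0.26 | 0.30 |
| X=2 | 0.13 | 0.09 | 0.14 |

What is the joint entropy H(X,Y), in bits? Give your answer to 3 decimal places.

2.410 bits

H(X,Y) = −Σ p(x,y)·log₂ p(x,y) over all 6 cells.
  cell (1,a): −0.08·log₂0.08 = 0.2915
  cell (1,b): −0.26·log₂0.26 = 0.5053
  cell (1,c): −0.30·log₂0.30 = 0.5211
  cell (2,a): −0.13·log₂0.13 = 0.3826
  cell (2,b): −0.09·log₂0.09 = 0.3127
  cell (2,c): −0.14·log₂0.14 = 0.3971
Sum = 2.410 bits.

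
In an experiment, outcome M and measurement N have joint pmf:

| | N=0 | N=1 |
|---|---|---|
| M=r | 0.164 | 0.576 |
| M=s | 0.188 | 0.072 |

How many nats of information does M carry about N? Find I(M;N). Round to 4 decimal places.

Marginals: p(M) = (0.7400, 0.2600), p(N) = (0.3520, 0.6480).
I(M;N) = Σ p(x,y)·ln[p(x,y)/(p(x)p(y))].
  (r,0): 0.164·ln(0.6296) = -0.07588
  (r,1): 0.576·ln(1.2012) = 0.10559
  (s,0): 0.188·ln(2.0542) = 0.13534
  (s,1): 0.072·ln(0.4274) = -0.06121
Sum = 0.1038 nats.

0.1038 nats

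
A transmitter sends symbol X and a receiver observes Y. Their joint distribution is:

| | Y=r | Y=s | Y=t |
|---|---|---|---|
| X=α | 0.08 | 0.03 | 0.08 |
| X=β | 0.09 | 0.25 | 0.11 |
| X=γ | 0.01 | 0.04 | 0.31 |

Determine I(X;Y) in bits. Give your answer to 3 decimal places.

Marginals: p(X) = (0.1900, 0.4500, 0.3600), p(Y) = (0.1800, 0.3200, 0.5000).
I(X;Y) = Σ p(x,y)·log₂[p(x,y)/(p(x)p(y))].
  (α,r): 0.08·log₂(2.3392) = 0.0981
  (α,s): 0.03·log₂(0.4934) = -0.0306
  (α,t): 0.08·log₂(0.8421) = -0.0198
  (β,r): 0.09·log₂(1.1111) = 0.0137
  (β,s): 0.25·log₂(1.7361) = 0.1990
  (β,t): 0.11·log₂(0.4889) = -0.1136
  (γ,r): 0.01·log₂(0.1543) = -0.0270
  (γ,s): 0.04·log₂(0.3472) = -0.0610
  (γ,t): 0.31·log₂(1.7222) = 0.2431
Sum = 0.302 bits.

0.302 bits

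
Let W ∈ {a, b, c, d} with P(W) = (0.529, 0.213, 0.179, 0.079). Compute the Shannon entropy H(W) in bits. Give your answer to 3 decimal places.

H(W) = −Σ p·log₂ p.
  −(0.529)·log₂(0.529) = 0.4860
  −(0.213)·log₂(0.213) = 0.4752
  −(0.179)·log₂(0.179) = 0.4443
  −(0.079)·log₂(0.079) = 0.2893
Sum: 0.4860 + 0.4752 + 0.4443 + 0.2893 = 1.695 bits.

1.695 bits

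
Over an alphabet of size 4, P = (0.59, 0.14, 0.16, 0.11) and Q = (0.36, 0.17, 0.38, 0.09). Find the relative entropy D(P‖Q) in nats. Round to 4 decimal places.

D(P‖Q) = Σ p·ln(p/q).
  0.59·ln(0.59/0.36) = 0.29147
  0.14·ln(0.14/0.17) = -0.02718
  0.16·ln(0.16/0.38) = -0.13840
  0.11·ln(0.11/0.09) = 0.02207
D(P‖Q) = 0.1480 nats.

0.1480 nats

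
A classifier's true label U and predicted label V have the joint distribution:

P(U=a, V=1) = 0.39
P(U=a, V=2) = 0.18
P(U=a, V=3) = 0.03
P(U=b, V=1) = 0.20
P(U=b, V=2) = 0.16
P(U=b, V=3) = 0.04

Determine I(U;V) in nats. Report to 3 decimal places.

Marginals: p(U) = (0.6000, 0.4000), p(V) = (0.5900, 0.3400, 0.0700).
I(U;V) = Σ p(x,y)·ln[p(x,y)/(p(x)p(y))].
  (a,1): 0.39·ln(1.1017) = 0.0378
  (a,2): 0.18·ln(0.8824) = -0.0225
  (a,3): 0.03·ln(0.7143) = -0.0101
  (b,1): 0.20·ln(0.8475) = -0.0331
  (b,2): 0.16·ln(1.1765) = 0.0260
  (b,3): 0.04·ln(1.4286) = 0.0143
Sum = 0.012 nats.

0.012 nats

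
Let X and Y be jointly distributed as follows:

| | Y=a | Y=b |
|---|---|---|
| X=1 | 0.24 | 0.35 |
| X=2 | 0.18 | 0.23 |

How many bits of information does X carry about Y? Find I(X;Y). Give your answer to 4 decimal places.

0.0007 bits

Marginals: p(X) = (0.5900, 0.4100), p(Y) = (0.4200, 0.5800).
I(X;Y) = Σ p(x,y)·log₂[p(x,y)/(p(x)p(y))].
  (1,a): 0.24·log₂(0.9685) = -0.01107
  (1,b): 0.35·log₂(1.0228) = 0.01138
  (2,a): 0.18·log₂(1.0453) = 0.01150
  (2,b): 0.23·log₂(0.9672) = -0.01107
Sum = 0.0007 bits.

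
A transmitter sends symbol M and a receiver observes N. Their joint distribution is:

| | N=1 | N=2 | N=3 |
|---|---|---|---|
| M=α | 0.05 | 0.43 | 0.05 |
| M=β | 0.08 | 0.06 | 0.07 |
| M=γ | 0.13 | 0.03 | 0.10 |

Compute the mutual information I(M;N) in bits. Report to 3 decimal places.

Marginals: p(M) = (0.5300, 0.2100, 0.2600), p(N) = (0.2600, 0.5200, 0.2200).
I(M;N) = H(M) + H(N) − H(M,N).
H(M) = 1.4636, H(N) = 1.4764, H(M,N) = 2.6260.
I(M;N) = 1.4636 + 1.4764 − 2.6260 = 0.314 bits.

0.314 bits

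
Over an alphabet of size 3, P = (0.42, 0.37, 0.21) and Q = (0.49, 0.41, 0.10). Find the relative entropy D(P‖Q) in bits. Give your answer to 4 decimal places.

D(P‖Q) = Σ p·log₂(p/q).
  0.42·log₂(0.42/0.49) = -0.09340
  0.37·log₂(0.37/0.41) = -0.05480
  0.21·log₂(0.21/0.10) = 0.22478
D(P‖Q) = 0.0766 bits.

0.0766 bits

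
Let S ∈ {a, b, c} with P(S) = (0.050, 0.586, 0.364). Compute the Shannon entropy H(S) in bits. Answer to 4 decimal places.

H(S) = −Σ p·log₂ p.
  −(0.050)·log₂(0.050) = 0.21610
  −(0.586)·log₂(0.586) = 0.45182
  −(0.364)·log₂(0.364) = 0.53071
Sum: 0.21610 + 0.45182 + 0.53071 = 1.1986 bits.

1.1986 bits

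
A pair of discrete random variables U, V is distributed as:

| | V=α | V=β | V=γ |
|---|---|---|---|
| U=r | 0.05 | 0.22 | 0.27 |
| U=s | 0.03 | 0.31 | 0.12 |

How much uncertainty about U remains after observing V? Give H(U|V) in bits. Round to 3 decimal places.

0.943 bits

Marginals: p(U) = (0.5400, 0.4600), p(V) = (0.0800, 0.5300, 0.3900).
H(U|V) = Σ p(V) · H(U|V=·).
  V=α: p=0.0800, H(U|V=α) = 0.9544
  V=β: p=0.5300, H(U|V=β) = 0.9791
  V=γ: p=0.3900, H(U|V=γ) = 0.8905
Weighted sum = 0.943 bits.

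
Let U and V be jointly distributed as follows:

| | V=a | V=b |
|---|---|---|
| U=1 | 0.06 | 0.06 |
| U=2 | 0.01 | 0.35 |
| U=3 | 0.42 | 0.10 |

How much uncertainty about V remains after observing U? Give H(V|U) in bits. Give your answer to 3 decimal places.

0.553 bits

Chain rule: H(V|U) = H(U,V) − H(U).
Marginals: p(U) = (0.1200, 0.3600, 0.5200), p(V) = (0.4900, 0.5100).
H(U,V) = 1.9414 bits; H(U) = 1.3883 bits.
H(V|U) = 1.9414 − 1.3883 = 0.553 bits.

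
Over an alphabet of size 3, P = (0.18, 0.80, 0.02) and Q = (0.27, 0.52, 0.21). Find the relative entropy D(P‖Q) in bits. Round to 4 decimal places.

D(P‖Q) = Σ p·log₂(p/q).
  0.18·log₂(0.18/0.27) = -0.10529
  0.80·log₂(0.80/0.52) = 0.49719
  0.02·log₂(0.02/0.21) = -0.06785
D(P‖Q) = 0.3241 bits.

0.3241 bits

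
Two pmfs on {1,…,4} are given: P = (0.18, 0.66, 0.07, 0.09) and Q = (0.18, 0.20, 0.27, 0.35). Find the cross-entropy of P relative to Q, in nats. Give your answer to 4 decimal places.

1.5570 nats

H(P,Q) = −Σ p·ln q.
  −0.18·ln(0.18) = 0.30866
  −0.66·ln(0.20) = 1.06223
  −0.07·ln(0.27) = 0.09165
  −0.09·ln(0.35) = 0.09448
H(P,Q) = 1.5570 nats.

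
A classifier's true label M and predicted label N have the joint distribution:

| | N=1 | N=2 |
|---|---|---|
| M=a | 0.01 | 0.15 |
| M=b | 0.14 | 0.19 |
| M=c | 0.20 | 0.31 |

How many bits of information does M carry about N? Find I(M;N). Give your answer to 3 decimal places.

0.063 bits

Marginals: p(M) = (0.1600, 0.3300, 0.5100), p(N) = (0.3500, 0.6500).
I(M;N) = Σ p(x,y)·log₂[p(x,y)/(p(x)p(y))].
  (a,1): 0.01·log₂(0.1786) = -0.0249
  (a,2): 0.15·log₂(1.4423) = 0.0793
  (b,1): 0.14·log₂(1.2121) = 0.0389
  (b,2): 0.19·log₂(0.8858) = -0.0332
  (c,1): 0.20·log₂(1.1204) = 0.0328
  (c,2): 0.31·log₂(0.9351) = -0.0300
Sum = 0.063 bits.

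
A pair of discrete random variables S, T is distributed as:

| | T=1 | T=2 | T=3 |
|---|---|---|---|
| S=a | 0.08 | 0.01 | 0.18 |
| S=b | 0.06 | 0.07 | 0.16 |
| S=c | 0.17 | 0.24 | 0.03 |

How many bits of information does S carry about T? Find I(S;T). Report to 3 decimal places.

Marginals: p(S) = (0.2700, 0.2900, 0.4400), p(T) = (0.3100, 0.3200, 0.3700).
I(S;T) = Σ p(x,y)·log₂[p(x,y)/(p(x)p(y))].
  (a,1): 0.08·log₂(0.9558) = -0.0052
  (a,2): 0.01·log₂(0.1157) = -0.0311
  (a,3): 0.18·log₂(1.8018) = 0.1529
  (b,1): 0.06·log₂(0.6674) = -0.0350
  (b,2): 0.07·log₂(0.7543) = -0.0285
  (b,3): 0.16·log₂(1.4911) = 0.0922
  (c,1): 0.17·log₂(1.2463) = 0.0540
  (c,2): 0.24·log₂(1.7045) = 0.1847
  (c,3): 0.03·log₂(0.1843) = -0.0732
Sum = 0.311 bits.

0.311 bits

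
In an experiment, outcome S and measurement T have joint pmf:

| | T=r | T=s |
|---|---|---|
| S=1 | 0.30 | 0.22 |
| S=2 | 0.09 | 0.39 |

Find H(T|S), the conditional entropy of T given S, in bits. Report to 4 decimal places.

0.8453 bits

Marginals: p(S) = (0.5200, 0.4800), p(T) = (0.3900, 0.6100).
H(T|S) = Σ p(S) · H(T|S=·).
  S=1: p=0.5200, H(T|S=1) = 0.9829
  S=2: p=0.4800, H(T|S=2) = 0.6962
Weighted sum = 0.8453 bits.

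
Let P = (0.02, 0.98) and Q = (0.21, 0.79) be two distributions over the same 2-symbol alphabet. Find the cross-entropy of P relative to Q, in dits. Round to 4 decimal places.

0.1139 dits

H(P,Q) = −Σ p·log₁₀ q.
  −0.02·log₁₀(0.21) = 0.01356
  −0.98·log₁₀(0.79) = 0.10033
H(P,Q) = 0.1139 dits.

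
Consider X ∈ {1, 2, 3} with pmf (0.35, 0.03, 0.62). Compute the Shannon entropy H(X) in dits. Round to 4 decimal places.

H(X) = −Σ p·log₁₀ p.
  −(0.35)·log₁₀(0.35) = 0.15958
  −(0.03)·log₁₀(0.03) = 0.04569
  −(0.62)·log₁₀(0.62) = 0.12872
Sum: 0.15958 + 0.04569 + 0.12872 = 0.3340 dits.

0.3340 dits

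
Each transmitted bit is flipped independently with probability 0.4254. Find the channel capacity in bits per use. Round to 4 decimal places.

0.0161 bits

Binary symmetric channel: C = 1 − h₂(ε) where h₂ is the binary entropy function.
h₂(0.4254) = −0.4254·log₂0.4254 − 0.5746·log₂0.5746 = 0.9839.
C = 1 − 0.9839 = 0.0161 bits per channel use.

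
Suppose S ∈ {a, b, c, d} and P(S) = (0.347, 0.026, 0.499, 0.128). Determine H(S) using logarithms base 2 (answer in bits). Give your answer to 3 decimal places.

H(S) = −Σ p·log₂ p.
  −(0.347)·log₂(0.347) = 0.5299
  −(0.026)·log₂(0.026) = 0.1369
  −(0.499)·log₂(0.499) = 0.5004
  −(0.128)·log₂(0.128) = 0.3796
Sum: 0.5299 + 0.1369 + 0.5004 + 0.3796 = 1.547 bits.

1.547 bits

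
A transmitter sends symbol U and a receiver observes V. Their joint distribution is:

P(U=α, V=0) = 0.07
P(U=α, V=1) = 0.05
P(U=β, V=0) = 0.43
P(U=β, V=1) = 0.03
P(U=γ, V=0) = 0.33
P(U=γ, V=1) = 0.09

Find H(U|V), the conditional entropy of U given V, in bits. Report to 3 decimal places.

1.343 bits

Marginals: p(U) = (0.1200, 0.4600, 0.4200), p(V) = (0.8300, 0.1700).
H(U|V) = Σ p(V) · H(U|V=·).
  V=0: p=0.8300, H(U|V=0) = 1.3215
  V=1: p=0.1700, H(U|V=1) = 1.4466
Weighted sum = 1.343 bits.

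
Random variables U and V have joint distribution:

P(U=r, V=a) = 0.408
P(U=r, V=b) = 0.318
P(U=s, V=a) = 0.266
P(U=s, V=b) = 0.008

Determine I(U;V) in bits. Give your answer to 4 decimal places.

Marginals: p(U) = (0.7260, 0.2740), p(V) = (0.6740, 0.3260).
I(U;V) = H(U) + H(V) − H(U,V).
H(U) = 0.8471, H(V) = 0.9108, H(U,V) = 1.6172.
I(U;V) = 0.8471 + 0.9108 − 1.6172 = 0.1407 bits.

0.1407 bits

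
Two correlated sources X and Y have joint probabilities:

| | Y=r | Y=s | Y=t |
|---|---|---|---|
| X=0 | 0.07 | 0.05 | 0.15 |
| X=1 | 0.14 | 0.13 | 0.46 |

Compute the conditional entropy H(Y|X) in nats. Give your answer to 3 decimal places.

Chain rule: H(Y|X) = H(X,Y) − H(X).
Marginals: p(X) = (0.2700, 0.7300), p(Y) = (0.2100, 0.1800, 0.6100).
H(X,Y) = 1.5182 nats; H(X) = 0.5833 nats.
H(Y|X) = 1.5182 − 0.5833 = 0.935 nats.

0.935 nats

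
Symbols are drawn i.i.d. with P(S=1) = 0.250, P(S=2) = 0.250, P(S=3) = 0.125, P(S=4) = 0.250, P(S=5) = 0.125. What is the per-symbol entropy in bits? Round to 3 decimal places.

2.250 bits

H(S) = −Σ p·log₂ p.
  −(0.250)·log₂(0.250) = 0.5000
  −(0.250)·log₂(0.250) = 0.5000
  −(0.125)·log₂(0.125) = 0.3750
  −(0.250)·log₂(0.250) = 0.5000
  −(0.125)·log₂(0.125) = 0.3750
Sum: 0.5000 + 0.5000 + 0.3750 + 0.5000 + 0.3750 = 2.250 bits.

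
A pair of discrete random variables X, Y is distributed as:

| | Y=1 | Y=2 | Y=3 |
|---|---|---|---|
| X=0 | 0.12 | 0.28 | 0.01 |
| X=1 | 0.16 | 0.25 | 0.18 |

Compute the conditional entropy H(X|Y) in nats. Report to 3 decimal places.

Chain rule: H(X|Y) = H(X,Y) − H(Y).
Marginals: p(X) = (0.4100, 0.5900), p(Y) = (0.2800, 0.5300, 0.1900).
H(X,Y) = 1.6054 nats; H(Y) = 1.0085 nats.
H(X|Y) = 1.6054 − 1.0085 = 0.597 nats.

0.597 nats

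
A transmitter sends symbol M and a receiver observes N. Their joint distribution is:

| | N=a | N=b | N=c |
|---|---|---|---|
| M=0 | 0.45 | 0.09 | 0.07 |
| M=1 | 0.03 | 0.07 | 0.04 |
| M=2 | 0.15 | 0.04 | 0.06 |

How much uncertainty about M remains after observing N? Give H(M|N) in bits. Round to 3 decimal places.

Chain rule: H(M|N) = H(M,N) − H(N).
Marginals: p(M) = (0.6100, 0.1400, 0.2500), p(N) = (0.6300, 0.2000, 0.1700).
H(M,N) = 2.5455 bits; H(N) = 1.3189 bits.
H(M|N) = 2.5455 − 1.3189 = 1.227 bits.

1.227 bits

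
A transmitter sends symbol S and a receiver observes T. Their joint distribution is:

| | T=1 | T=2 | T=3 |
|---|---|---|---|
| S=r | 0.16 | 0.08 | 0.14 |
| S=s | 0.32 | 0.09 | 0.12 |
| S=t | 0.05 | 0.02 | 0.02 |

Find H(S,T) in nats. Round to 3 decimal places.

H(S,T) = −Σ p(x,y)·ln p(x,y) over all 9 cells.
  cell (r,1): −0.16·ln0.16 = 0.2932
  cell (r,2): −0.08·ln0.08 = 0.2021
  cell (r,3): −0.14·ln0.14 = 0.2753
  cell (s,1): −0.32·ln0.32 = 0.3646
  cell (s,2): −0.09·ln0.09 = 0.2167
  cell (s,3): −0.12·ln0.12 = 0.2544
  cell (t,1): −0.05·ln0.05 = 0.1498
  cell (t,2): −0.02·ln0.02 = 0.0782
  cell (t,3): −0.02·ln0.02 = 0.0782
Sum = 1.913 nats.

1.913 nats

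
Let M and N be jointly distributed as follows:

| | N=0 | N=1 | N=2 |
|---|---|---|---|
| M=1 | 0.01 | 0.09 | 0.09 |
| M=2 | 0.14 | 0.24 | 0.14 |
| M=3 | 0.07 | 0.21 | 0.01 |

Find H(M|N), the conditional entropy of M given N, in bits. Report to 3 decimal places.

1.333 bits

Marginals: p(M) = (0.1900, 0.5200, 0.2900), p(N) = (0.2200, 0.5400, 0.2400).
H(M|N) = Σ p(N) · H(M|N=·).
  N=0: p=0.2200, H(M|N=0) = 1.1433
  N=1: p=0.5400, H(M|N=1) = 1.4807
  N=2: p=0.2400, H(M|N=2) = 1.1753
Weighted sum = 1.333 bits.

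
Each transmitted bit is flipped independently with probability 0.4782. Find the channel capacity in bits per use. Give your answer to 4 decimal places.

Binary symmetric channel: C = 1 − h₂(ε) where h₂ is the binary entropy function.
h₂(0.4782) = −0.4782·log₂0.4782 − 0.5218·log₂0.5218 = 0.9986.
C = 1 − 0.9986 = 0.0014 bits per channel use.

0.0014 bits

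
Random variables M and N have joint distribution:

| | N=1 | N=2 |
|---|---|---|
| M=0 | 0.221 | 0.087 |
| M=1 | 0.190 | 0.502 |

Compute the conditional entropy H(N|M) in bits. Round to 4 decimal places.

0.8513 bits

Marginals: p(M) = (0.3080, 0.6920), p(N) = (0.4110, 0.5890).
H(N|M) = Σ p(M) · H(N|M=·).
  M=0: p=0.3080, H(N|M=0) = 0.8588
  M=1: p=0.6920, H(N|M=1) = 0.8479
Weighted sum = 0.8513 bits.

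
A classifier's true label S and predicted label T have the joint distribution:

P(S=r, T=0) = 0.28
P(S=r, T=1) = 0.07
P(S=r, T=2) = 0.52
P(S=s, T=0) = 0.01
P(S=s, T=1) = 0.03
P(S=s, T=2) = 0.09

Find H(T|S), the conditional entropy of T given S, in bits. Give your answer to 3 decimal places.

1.247 bits

Marginals: p(S) = (0.8700, 0.1300), p(T) = (0.2900, 0.1000, 0.6100).
H(T|S) = Σ p(S) · H(T|S=·).
  S=r: p=0.8700, H(T|S=r) = 1.2627
  S=s: p=0.1300, H(T|S=s) = 1.1401
Weighted sum = 1.247 bits.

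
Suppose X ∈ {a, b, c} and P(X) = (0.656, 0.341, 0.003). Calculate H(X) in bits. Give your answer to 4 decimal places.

0.9534 bits

H(X) = −Σ p·log₂ p.
  −(0.656)·log₂(0.656) = 0.39900
  −(0.341)·log₂(0.341) = 0.52929
  −(0.003)·log₂(0.003) = 0.02514
Sum: 0.39900 + 0.52929 + 0.02514 = 0.9534 bits.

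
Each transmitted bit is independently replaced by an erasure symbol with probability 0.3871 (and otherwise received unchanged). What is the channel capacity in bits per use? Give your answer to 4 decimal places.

0.6129 bits

Binary erasure channel: capacity C = 1 − ε.
C = 1 − 0.3871 = 0.6129 bits per channel use.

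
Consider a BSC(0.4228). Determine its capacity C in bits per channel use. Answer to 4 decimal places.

Binary symmetric channel: C = 1 − h₂(ε) where h₂ is the binary entropy function.
h₂(0.4228) = −0.4228·log₂0.4228 − 0.5772·log₂0.5772 = 0.9827.
C = 1 − 0.9827 = 0.0173 bits per channel use.

0.0173 bits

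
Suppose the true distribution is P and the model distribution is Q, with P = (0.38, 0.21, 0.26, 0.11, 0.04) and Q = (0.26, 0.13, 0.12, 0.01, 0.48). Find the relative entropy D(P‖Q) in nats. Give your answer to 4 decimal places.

0.6103 nats

D(P‖Q) = Σ p·ln(p/q).
  0.38·ln(0.38/0.26) = 0.14421
  0.21·ln(0.21/0.13) = 0.10071
  0.26·ln(0.26/0.12) = 0.20103
  0.11·ln(0.11/0.01) = 0.26377
  0.04·ln(0.04/0.48) = -0.09940
D(P‖Q) = 0.6103 nats.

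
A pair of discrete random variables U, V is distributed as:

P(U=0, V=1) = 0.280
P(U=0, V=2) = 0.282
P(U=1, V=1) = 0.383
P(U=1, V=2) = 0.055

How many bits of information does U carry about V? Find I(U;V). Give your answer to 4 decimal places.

Marginals: p(U) = (0.5620, 0.4380), p(V) = (0.6630, 0.3370).
I(U;V) = H(U) + H(V) − H(U,V).
H(U) = 0.9889, H(V) = 0.9219, H(U,V) = 1.7897.
I(U;V) = 0.9889 + 0.9219 − 1.7897 = 0.1211 bits.

0.1211 bits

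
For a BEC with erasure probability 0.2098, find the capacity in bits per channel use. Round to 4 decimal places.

0.7902 bits

Binary erasure channel: capacity C = 1 − ε.
C = 1 − 0.2098 = 0.7902 bits per channel use.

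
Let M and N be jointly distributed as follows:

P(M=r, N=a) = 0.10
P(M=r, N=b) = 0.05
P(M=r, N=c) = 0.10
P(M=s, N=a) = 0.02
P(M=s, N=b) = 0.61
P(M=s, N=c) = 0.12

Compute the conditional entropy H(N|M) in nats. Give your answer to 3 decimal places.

Marginals: p(M) = (0.2500, 0.7500), p(N) = (0.1200, 0.6600, 0.2200).
H(N|M) = Σ p(M) · H(N|M=·).
  M=r: p=0.2500, H(N|M=r) = 1.0549
  M=s: p=0.7500, H(N|M=s) = 0.5579
Weighted sum = 0.682 nats.

0.682 nats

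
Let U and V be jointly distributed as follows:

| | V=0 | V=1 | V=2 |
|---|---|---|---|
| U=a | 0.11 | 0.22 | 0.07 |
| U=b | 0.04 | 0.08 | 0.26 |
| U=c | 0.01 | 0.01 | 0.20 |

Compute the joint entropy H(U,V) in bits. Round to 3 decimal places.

H(U,V) = −Σ p(x,y)·log₂ p(x,y) over all 9 cells.
  cell (a,0): −0.11·log₂0.11 = 0.3503
  cell (a,1): −0.22·log₂0.22 = 0.4806
  cell (a,2): −0.07·log₂0.07 = 0.2686
  cell (b,0): −0.04·log₂0.04 = 0.1858
  cell (b,1): −0.08·log₂0.08 = 0.2915
  cell (b,2): −0.26·log₂0.26 = 0.5053
  cell (c,0): −0.01·log₂0.01 = 0.0664
  cell (c,1): −0.01·log₂0.01 = 0.0664
  cell (c,2): −0.20·log₂0.20 = 0.4644
Sum = 2.679 bits.

2.679 bits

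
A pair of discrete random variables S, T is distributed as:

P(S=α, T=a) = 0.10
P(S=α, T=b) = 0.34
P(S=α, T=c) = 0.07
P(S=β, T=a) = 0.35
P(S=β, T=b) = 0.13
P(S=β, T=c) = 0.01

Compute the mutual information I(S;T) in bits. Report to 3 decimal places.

Marginals: p(S) = (0.5100, 0.4900), p(T) = (0.4500, 0.4700, 0.0800).
I(S;T) = H(S) + H(T) − H(S,T).
H(S) = 0.9997, H(T) = 1.3219, H(S,T) = 2.1091.
I(S;T) = 0.9997 + 1.3219 − 2.1091 = 0.212 bits.

0.212 bits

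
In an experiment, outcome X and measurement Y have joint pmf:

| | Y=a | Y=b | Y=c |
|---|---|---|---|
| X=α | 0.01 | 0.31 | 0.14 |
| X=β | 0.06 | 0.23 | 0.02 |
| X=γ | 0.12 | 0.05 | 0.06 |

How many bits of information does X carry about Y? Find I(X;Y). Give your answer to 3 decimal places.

0.254 bits

Marginals: p(X) = (0.4600, 0.3100, 0.2300), p(Y) = (0.1900, 0.5900, 0.2200).
I(X;Y) = H(X) + H(Y) − H(X,Y).
H(X) = 1.5268, H(Y) = 1.3849, H(X,Y) = 2.6581.
I(X;Y) = 1.5268 + 1.3849 − 2.6581 = 0.254 bits.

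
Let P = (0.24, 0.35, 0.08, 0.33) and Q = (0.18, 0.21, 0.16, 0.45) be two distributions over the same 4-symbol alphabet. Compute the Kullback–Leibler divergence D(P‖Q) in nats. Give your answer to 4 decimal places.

D(P‖Q) = Σ p·ln(p/q).
  0.24·ln(0.24/0.18) = 0.06904
  0.35·ln(0.35/0.21) = 0.17879
  0.08·ln(0.08/0.16) = -0.05545
  0.33·ln(0.33/0.45) = -0.10235
D(P‖Q) = 0.0900 nats.

0.0900 nats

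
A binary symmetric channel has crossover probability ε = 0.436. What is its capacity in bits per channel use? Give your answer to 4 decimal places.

0.0119 bits

Binary symmetric channel: C = 1 − h₂(ε) where h₂ is the binary entropy function.
h₂(0.436) = −0.436·log₂0.436 − 0.564·log₂0.564 = 0.9881.
C = 1 − 0.9881 = 0.0119 bits per channel use.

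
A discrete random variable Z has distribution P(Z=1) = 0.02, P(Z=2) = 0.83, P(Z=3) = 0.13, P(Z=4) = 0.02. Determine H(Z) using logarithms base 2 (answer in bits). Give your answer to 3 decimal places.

0.832 bits

H(Z) = −Σ p·log₂ p.
  −(0.02)·log₂(0.02) = 0.1129
  −(0.83)·log₂(0.83) = 0.2231
  −(0.13)·log₂(0.13) = 0.3826
  −(0.02)·log₂(0.02) = 0.1129
Sum: 0.1129 + 0.2231 + 0.3826 + 0.1129 = 0.832 bits.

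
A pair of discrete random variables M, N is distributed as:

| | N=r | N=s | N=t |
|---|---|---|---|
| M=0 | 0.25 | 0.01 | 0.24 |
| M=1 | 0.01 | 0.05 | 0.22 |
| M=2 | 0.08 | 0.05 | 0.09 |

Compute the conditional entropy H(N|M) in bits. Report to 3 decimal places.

1.149 bits

Marginals: p(M) = (0.5000, 0.2800, 0.2200), p(N) = (0.3400, 0.1100, 0.5500).
H(N|M) = Σ p(M) · H(N|M=·).
  M=0: p=0.5000, H(N|M=0) = 1.1211
  M=1: p=0.2800, H(N|M=1) = 0.8889
  M=2: p=0.2200, H(N|M=2) = 1.5440
Weighted sum = 1.149 bits.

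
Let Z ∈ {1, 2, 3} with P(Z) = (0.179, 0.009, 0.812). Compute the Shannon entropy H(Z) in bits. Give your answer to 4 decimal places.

H(Z) = −Σ p·log₂ p.
  −(0.179)·log₂(0.179) = 0.44427
  −(0.009)·log₂(0.009) = 0.06116
  −(0.812)·log₂(0.812) = 0.24396
Sum: 0.44427 + 0.06116 + 0.24396 = 0.7494 bits.

0.7494 bits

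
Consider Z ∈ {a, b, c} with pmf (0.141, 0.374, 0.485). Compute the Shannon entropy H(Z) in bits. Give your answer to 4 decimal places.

1.4355 bits

H(Z) = −Σ p·log₂ p.
  −(0.141)·log₂(0.141) = 0.39850
  −(0.374)·log₂(0.374) = 0.53066
  −(0.485)·log₂(0.485) = 0.50631
Sum: 0.39850 + 0.53066 + 0.50631 = 1.4355 bits.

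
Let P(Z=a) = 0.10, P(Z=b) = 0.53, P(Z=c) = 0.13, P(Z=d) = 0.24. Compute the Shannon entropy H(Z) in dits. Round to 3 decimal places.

0.510 dits

H(Z) = −Σ p·log₁₀ p.
  −(0.10)·log₁₀(0.10) = 0.1000
  −(0.53)·log₁₀(0.53) = 0.1461
  −(0.13)·log₁₀(0.13) = 0.1152
  −(0.24)·log₁₀(0.24) = 0.1487
Sum: 0.1000 + 0.1461 + 0.1152 + 0.1487 = 0.510 dits.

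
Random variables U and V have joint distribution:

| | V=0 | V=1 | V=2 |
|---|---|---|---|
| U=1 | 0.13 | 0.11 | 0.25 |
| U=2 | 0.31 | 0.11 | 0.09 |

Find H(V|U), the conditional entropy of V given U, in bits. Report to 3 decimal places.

1.420 bits

Chain rule: H(V|U) = H(U,V) − H(U).
Marginals: p(U) = (0.4900, 0.5100), p(V) = (0.4400, 0.2200, 0.3400).
H(U,V) = 2.4197 bits; H(U) = 0.9997 bits.
H(V|U) = 2.4197 − 0.9997 = 1.420 bits.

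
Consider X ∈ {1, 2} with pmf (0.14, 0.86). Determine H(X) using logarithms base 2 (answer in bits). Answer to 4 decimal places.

H(X) = −Σ p·log₂ p.
  −(0.14)·log₂(0.14) = 0.39711
  −(0.86)·log₂(0.86) = 0.18713
Sum: 0.39711 + 0.18713 = 0.5842 bits.

0.5842 bits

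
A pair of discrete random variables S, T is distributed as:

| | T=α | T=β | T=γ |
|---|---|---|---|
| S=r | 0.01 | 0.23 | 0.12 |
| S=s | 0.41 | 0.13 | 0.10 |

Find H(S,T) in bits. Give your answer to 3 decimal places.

2.163 bits

H(S,T) = −Σ p(x,y)·log₂ p(x,y) over all 6 cells.
  cell (r,α): −0.01·log₂0.01 = 0.0664
  cell (r,β): −0.23·log₂0.23 = 0.4877
  cell (r,γ): −0.12·log₂0.12 = 0.3671
  cell (s,α): −0.41·log₂0.41 = 0.5274
  cell (s,β): −0.13·log₂0.13 = 0.3826
  cell (s,γ): −0.10·log₂0.10 = 0.3322
Sum = 2.163 bits.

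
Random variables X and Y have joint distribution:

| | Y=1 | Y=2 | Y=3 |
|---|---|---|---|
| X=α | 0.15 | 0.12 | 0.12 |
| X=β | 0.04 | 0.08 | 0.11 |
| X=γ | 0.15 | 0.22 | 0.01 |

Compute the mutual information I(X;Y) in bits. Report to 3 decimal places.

Marginals: p(X) = (0.3900, 0.2300, 0.3800), p(Y) = (0.3400, 0.4200, 0.2400).
I(X;Y) = Σ p(x,y)·log₂[p(x,y)/(p(x)p(y))].
  (α,1): 0.15·log₂(1.1312) = 0.0267
  (α,2): 0.12·log₂(0.7326) = -0.0539
  (α,3): 0.12·log₂(1.2821) = 0.0430
  (β,1): 0.04·log₂(0.5115) = -0.0387
  (β,2): 0.08·log₂(0.8282) = -0.0218
  (β,3): 0.11·log₂(1.9928) = 0.1094
  (γ,1): 0.15·log₂(1.1610) = 0.0323
  (γ,2): 0.22·log₂(1.3784) = 0.1019
  (γ,3): 0.01·log₂(0.1096) = -0.0319
Sum = 0.167 bits.

0.167 bits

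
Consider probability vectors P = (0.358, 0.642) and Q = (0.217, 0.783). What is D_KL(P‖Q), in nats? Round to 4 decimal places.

D(P‖Q) = Σ p·ln(p/q).
  0.358·ln(0.358/0.217) = 0.17923
  0.642·ln(0.642/0.783) = -0.12747
D(P‖Q) = 0.0518 nats.

0.0518 nats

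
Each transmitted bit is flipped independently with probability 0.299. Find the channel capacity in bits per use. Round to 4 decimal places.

Binary symmetric channel: C = 1 − h₂(ε) where h₂ is the binary entropy function.
h₂(0.299) = −0.299·log₂0.299 − 0.701·log₂0.701 = 0.8801.
C = 1 − 0.8801 = 0.1199 bits per channel use.

0.1199 bits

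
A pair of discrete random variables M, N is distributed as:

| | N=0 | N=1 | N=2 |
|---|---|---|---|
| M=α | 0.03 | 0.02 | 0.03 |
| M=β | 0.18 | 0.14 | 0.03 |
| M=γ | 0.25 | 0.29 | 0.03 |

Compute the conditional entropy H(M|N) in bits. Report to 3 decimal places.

Chain rule: H(M|N) = H(M,N) − H(N).
Marginals: p(M) = (0.0800, 0.3500, 0.5700), p(N) = (0.4600, 0.4500, 0.0900).
H(M,N) = 2.5803 bits; H(N) = 1.3464 bits.
H(M|N) = 2.5803 − 1.3464 = 1.234 bits.

1.234 bits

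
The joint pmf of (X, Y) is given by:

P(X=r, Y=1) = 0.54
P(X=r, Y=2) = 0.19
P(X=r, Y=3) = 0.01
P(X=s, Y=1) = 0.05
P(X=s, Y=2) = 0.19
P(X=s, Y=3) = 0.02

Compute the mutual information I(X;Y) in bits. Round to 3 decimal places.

Marginals: p(X) = (0.7400, 0.2600), p(Y) = (0.5900, 0.3800, 0.0300).
I(X;Y) = H(X) + H(Y) − H(X,Y).
H(X) = 0.8267, H(Y) = 1.1313, H(X,Y) = 1.7859.
I(X;Y) = 0.8267 + 1.1313 − 1.7859 = 0.172 bits.

0.172 bits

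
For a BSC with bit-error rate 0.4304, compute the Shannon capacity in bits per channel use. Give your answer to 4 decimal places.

Binary symmetric channel: C = 1 − h₂(ε) where h₂ is the binary entropy function.
h₂(0.4304) = −0.4304·log₂0.4304 − 0.5696·log₂0.5696 = 0.9860.
C = 1 − 0.9860 = 0.0140 bits per channel use.

0.0140 bits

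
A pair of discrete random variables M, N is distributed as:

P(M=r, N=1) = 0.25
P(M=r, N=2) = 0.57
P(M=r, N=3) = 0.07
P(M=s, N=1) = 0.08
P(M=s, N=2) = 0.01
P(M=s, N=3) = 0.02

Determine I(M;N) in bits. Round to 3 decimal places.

0.095 bits

Marginals: p(M) = (0.8900, 0.1100), p(N) = (0.3300, 0.5800, 0.0900).
I(M;N) = Σ p(x,y)·log₂[p(x,y)/(p(x)p(y))].
  (r,1): 0.25·log₂(0.8512) = -0.0581
  (r,2): 0.57·log₂(1.1042) = 0.0815
  (r,3): 0.07·log₂(0.8739) = -0.0136
  (s,1): 0.08·log₂(2.2039) = 0.0912
  (s,2): 0.01·log₂(0.1567) = -0.0267
  (s,3): 0.02·log₂(2.0202) = 0.0203
Sum = 0.095 bits.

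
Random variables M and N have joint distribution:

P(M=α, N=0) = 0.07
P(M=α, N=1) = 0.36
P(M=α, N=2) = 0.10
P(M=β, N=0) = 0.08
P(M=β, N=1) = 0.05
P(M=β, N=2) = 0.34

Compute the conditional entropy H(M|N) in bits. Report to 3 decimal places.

Marginals: p(M) = (0.5300, 0.4700), p(N) = (0.1500, 0.4100, 0.4400).
H(M|N) = Σ p(N) · H(M|N=·).
  N=0: p=0.1500, H(M|N=0) = 0.9968
  N=1: p=0.4100, H(M|N=1) = 0.5349
  N=2: p=0.4400, H(M|N=2) = 0.7732
Weighted sum = 0.709 bits.

0.709 bits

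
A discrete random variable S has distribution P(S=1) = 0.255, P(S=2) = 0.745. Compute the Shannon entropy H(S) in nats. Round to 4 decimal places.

H(S) = −Σ p·ln p.
  −(0.255)·ln(0.255) = 0.34846
  −(0.745)·ln(0.745) = 0.21931
Sum: 0.34846 + 0.21931 = 0.5678 nats.

0.5678 nats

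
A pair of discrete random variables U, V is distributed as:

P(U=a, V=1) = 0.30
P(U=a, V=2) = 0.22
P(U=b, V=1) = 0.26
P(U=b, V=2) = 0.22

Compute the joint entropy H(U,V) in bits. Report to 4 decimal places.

H(U,V) = −Σ p(x,y)·log₂ p(x,y) over all 4 cells.
  cell (a,1): −0.30·log₂0.30 = 0.52109
  cell (a,2): −0.22·log₂0.22 = 0.48057
  cell (b,1): −0.26·log₂0.26 = 0.50529
  cell (b,2): −0.22·log₂0.22 = 0.48057
Sum = 1.9875 bits.

1.9875 bits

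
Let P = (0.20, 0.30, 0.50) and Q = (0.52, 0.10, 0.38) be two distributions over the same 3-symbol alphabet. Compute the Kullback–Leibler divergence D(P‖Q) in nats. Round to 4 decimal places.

D(P‖Q) = Σ p·ln(p/q).
  0.20·ln(0.20/0.52) = -0.19110
  0.30·ln(0.30/0.10) = 0.32958
  0.50·ln(0.50/0.38) = 0.13722
D(P‖Q) = 0.2757 nats.

0.2757 nats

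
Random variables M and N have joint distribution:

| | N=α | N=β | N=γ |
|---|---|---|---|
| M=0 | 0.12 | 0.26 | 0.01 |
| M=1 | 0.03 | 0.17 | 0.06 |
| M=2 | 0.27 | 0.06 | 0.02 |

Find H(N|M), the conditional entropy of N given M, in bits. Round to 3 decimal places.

1.070 bits

Marginals: p(M) = (0.3900, 0.2600, 0.3500), p(N) = (0.4200, 0.4900, 0.0900).
H(N|M) = Σ p(M) · H(N|M=·).
  M=0: p=0.3900, H(N|M=0) = 1.0487
  M=1: p=0.2600, H(N|M=1) = 1.2485
  M=2: p=0.3500, H(N|M=2) = 0.9609
Weighted sum = 1.070 bits.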